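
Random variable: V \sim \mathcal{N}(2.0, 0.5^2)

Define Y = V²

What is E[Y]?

Using E[X²] = Var(X) + (E[X])²:
E[V] = 2
Var(V) = 0.5^2 = 0.25
E[V²] = 0.25 + 2² = 0.25 + 4 = 4.25

4.25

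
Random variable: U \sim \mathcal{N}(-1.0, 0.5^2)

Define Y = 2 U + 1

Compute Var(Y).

For Y = aU + b: Var(Y) = a² * Var(U)
Var(U) = 0.5^2 = 0.25
Var(Y) = 2² * 0.25 = 4 * 0.25 = 1

1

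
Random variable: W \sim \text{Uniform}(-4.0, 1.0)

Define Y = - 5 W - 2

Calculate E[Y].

For Y = -5W - 2:
E[Y] = -5 * E[W] - 2
E[W] = (-4 + 1)/2 = -1.5
E[Y] = -5 * (-1.5) - 2 = 5.5

5.5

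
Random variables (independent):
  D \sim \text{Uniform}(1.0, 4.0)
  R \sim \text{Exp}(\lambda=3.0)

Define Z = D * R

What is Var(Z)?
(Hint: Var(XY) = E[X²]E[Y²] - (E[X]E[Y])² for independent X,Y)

Var(XY) = E[X²]E[Y²] - (E[X]E[Y])²
E[D] = 2.5, Var(D) = 0.75
E[R] = 0.33333333, Var(R) = 0.11111111
E[D²] = 0.75 + 2.5² = 7
E[R²] = 0.11111111 + 0.33333333² = 0.22222222
Var(Z) = 7*0.22222222 - (2.5*0.33333333)²
= 1.5555556 - 0.69444444 = 0.86111111

0.86111111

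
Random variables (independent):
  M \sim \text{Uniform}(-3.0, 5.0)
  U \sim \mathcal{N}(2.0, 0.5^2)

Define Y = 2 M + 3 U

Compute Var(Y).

For independent RVs: Var(aX + bY) = a²Var(X) + b²Var(Y)
Var(M) = 5.3333333
Var(U) = 0.25
Var(Y) = 2²*5.3333333 + 3²*0.25
= 4*5.3333333 + 9*0.25 = 23.583333

23.583333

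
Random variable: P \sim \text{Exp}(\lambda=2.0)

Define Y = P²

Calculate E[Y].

E[P²] = Var(P) + (E[P])² = 0.25 + 0.25 = 0.5

0.5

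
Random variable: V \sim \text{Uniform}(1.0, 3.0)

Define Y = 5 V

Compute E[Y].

For Y = 5V:
E[Y] = 5 * E[V]
E[V] = (1 + 3)/2 = 2
E[Y] = 5 * 2 = 10

10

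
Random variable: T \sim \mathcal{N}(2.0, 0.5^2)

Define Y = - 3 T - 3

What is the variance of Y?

For Y = aT + b: Var(Y) = a² * Var(T)
Var(T) = 0.5^2 = 0.25
Var(Y) = (-3)² * 0.25 = 9 * 0.25 = 2.25

2.25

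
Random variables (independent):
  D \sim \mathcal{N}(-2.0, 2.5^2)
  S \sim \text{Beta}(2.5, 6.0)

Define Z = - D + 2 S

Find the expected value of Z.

E[Z] = -1*E[D] + 2*E[S]
E[D] = -2
E[S] = 0.29411765
E[Z] = -1*(-2) + 2*0.29411765 = 2.5882353

2.5882353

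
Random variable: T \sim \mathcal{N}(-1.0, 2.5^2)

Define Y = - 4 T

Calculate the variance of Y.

For Y = aT + b: Var(Y) = a² * Var(T)
Var(T) = 2.5^2 = 6.25
Var(Y) = (-4)² * 6.25 = 16 * 6.25 = 100

100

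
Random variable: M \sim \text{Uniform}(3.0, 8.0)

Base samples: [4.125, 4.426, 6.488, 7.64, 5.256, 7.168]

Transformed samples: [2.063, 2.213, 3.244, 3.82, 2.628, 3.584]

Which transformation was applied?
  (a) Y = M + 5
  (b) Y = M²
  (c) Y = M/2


Checking option (c) Y = M/2:
  M = 4.125 -> Y = 2.063 ✓
  M = 4.426 -> Y = 2.213 ✓
  M = 6.488 -> Y = 3.244 ✓
All samples match this transformation.

(c) M/2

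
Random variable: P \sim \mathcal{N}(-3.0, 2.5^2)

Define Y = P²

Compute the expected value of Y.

Using E[X²] = Var(X) + (E[X])²:
E[P] = -3
Var(P) = 2.5^2 = 6.25
E[P²] = 6.25 + (-3)² = 6.25 + 9 = 15.25

15.25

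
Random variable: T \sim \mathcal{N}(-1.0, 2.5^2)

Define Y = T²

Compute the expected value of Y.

Using E[X²] = Var(X) + (E[X])²:
E[T] = -1
Var(T) = 2.5^2 = 6.25
E[T²] = 6.25 + (-1)² = 6.25 + 1 = 7.25

7.25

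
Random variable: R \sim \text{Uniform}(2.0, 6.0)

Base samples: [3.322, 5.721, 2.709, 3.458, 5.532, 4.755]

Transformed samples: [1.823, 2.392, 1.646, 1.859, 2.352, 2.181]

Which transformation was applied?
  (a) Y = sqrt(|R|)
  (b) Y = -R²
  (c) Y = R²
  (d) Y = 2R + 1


Checking option (a) Y = sqrt(|R|):
  R = 3.322 -> Y = 1.823 ✓
  R = 5.721 -> Y = 2.392 ✓
  R = 2.709 -> Y = 1.646 ✓
All samples match this transformation.

(a) sqrt(|R|)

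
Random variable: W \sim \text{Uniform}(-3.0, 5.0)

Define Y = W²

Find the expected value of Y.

E[W²] = Var(W) + (E[W])² = 5.3333333 + 1 = 6.3333333

6.3333333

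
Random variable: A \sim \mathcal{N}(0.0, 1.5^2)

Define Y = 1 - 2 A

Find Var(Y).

For Y = aA + b: Var(Y) = a² * Var(A)
Var(A) = 1.5^2 = 2.25
Var(Y) = (-2)² * 2.25 = 4 * 2.25 = 9

9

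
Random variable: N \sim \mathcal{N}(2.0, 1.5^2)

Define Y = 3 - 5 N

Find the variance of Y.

For Y = aN + b: Var(Y) = a² * Var(N)
Var(N) = 1.5^2 = 2.25
Var(Y) = (-5)² * 2.25 = 25 * 2.25 = 56.25

56.25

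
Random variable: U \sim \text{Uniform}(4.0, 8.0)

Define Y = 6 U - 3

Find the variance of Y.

For Y = aU + b: Var(Y) = a² * Var(U)
Var(U) = (8 - 4)^2/12 = 1.3333333
Var(Y) = 6² * 1.3333333 = 36 * 1.3333333 = 48

48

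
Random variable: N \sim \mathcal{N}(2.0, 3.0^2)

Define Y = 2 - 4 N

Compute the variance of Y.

For Y = aN + b: Var(Y) = a² * Var(N)
Var(N) = 3.0^2 = 9
Var(Y) = (-4)² * 9 = 16 * 9 = 144

144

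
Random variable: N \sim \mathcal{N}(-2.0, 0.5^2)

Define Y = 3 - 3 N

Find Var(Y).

For Y = aN + b: Var(Y) = a² * Var(N)
Var(N) = 0.5^2 = 0.25
Var(Y) = (-3)² * 0.25 = 9 * 0.25 = 2.25

2.25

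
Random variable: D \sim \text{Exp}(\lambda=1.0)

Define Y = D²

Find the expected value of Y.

E[D²] = Var(D) + (E[D])² = 1 + 1 = 2

2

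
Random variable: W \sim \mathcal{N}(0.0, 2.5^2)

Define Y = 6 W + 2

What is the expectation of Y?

For Y = 6W + 2:
E[Y] = 6 * E[W] + 2
E[W] = 0.0 = 0
E[Y] = 6 * 0 + 2 = 2

2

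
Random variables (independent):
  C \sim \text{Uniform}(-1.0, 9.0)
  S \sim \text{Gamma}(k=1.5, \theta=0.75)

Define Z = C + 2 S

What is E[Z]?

E[Z] = 1*E[C] + 2*E[S]
E[C] = 4
E[S] = 1.125
E[Z] = 1*4 + 2*1.125 = 6.25

6.25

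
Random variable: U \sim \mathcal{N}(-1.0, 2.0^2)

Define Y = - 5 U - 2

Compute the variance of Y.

For Y = aU + b: Var(Y) = a² * Var(U)
Var(U) = 2.0^2 = 4
Var(Y) = (-5)² * 4 = 25 * 4 = 100

100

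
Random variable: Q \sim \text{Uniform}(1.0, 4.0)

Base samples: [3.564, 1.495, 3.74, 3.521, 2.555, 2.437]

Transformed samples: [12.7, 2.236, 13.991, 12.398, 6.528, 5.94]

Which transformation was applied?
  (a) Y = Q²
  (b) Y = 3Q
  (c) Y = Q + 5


Checking option (a) Y = Q²:
  Q = 3.564 -> Y = 12.7 ✓
  Q = 1.495 -> Y = 2.236 ✓
  Q = 3.74 -> Y = 13.991 ✓
All samples match this transformation.

(a) Q²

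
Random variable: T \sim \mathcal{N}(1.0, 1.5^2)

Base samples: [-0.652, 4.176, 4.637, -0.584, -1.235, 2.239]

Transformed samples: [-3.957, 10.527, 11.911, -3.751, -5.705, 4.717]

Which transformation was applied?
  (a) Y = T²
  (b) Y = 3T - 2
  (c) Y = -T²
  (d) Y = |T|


Checking option (b) Y = 3T - 2:
  T = -0.652 -> Y = -3.957 ✓
  T = 4.176 -> Y = 10.527 ✓
  T = 4.637 -> Y = 11.911 ✓
All samples match this transformation.

(b) 3T - 2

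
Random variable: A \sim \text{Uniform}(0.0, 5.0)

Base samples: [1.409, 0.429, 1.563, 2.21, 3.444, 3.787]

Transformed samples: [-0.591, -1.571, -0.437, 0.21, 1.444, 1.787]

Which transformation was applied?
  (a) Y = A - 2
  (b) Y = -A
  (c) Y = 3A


Checking option (a) Y = A - 2:
  A = 1.409 -> Y = -0.591 ✓
  A = 0.429 -> Y = -1.571 ✓
  A = 1.563 -> Y = -0.437 ✓
All samples match this transformation.

(a) A - 2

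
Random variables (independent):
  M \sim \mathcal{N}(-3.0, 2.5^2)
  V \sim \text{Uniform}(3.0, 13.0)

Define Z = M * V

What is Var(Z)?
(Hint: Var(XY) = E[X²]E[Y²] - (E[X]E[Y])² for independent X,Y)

Var(XY) = E[X²]E[Y²] - (E[X]E[Y])²
E[M] = -3, Var(M) = 6.25
E[V] = 8, Var(V) = 8.3333333
E[M²] = 6.25 + (-3)² = 15.25
E[V²] = 8.3333333 + 8² = 72.333333
Var(Z) = 15.25*72.333333 - (-3*8)²
= 1103.0833 - 576 = 527.08333

527.08333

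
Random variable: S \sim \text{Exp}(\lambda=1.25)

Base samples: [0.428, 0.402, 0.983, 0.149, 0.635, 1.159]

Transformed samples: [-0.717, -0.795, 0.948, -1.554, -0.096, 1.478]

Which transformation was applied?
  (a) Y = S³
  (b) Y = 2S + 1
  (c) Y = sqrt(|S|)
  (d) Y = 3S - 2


Checking option (d) Y = 3S - 2:
  S = 0.428 -> Y = -0.717 ✓
  S = 0.402 -> Y = -0.795 ✓
  S = 0.983 -> Y = 0.948 ✓
All samples match this transformation.

(d) 3S - 2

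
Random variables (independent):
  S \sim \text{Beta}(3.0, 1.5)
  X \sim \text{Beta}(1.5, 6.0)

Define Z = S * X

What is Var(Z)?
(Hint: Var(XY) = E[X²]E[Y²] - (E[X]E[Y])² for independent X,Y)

Var(XY) = E[X²]E[Y²] - (E[X]E[Y])²
E[S] = 0.66666667, Var(S) = 0.04040404
E[X] = 0.2, Var(X) = 0.018823529
E[S²] = 0.04040404 + 0.66666667² = 0.48484848
E[X²] = 0.018823529 + 0.2² = 0.058823529
Var(Z) = 0.48484848*0.058823529 - (0.66666667*0.2)²
= 0.028520499 - 0.017777778 = 0.010742721

0.010742721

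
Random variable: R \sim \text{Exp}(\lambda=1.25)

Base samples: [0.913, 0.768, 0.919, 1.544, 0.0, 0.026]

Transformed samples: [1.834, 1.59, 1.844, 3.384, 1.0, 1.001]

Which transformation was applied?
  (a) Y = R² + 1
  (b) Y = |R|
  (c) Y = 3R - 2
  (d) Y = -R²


Checking option (a) Y = R² + 1:
  R = 0.913 -> Y = 1.834 ✓
  R = 0.768 -> Y = 1.59 ✓
  R = 0.919 -> Y = 1.844 ✓
All samples match this transformation.

(a) R² + 1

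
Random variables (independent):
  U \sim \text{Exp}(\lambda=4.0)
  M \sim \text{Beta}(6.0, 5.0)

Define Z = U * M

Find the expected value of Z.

For independent RVs: E[XY] = E[X]*E[Y]
E[U] = 0.25
E[M] = 0.54545455
E[Z] = 0.25 * 0.54545455 = 0.13636364

0.13636364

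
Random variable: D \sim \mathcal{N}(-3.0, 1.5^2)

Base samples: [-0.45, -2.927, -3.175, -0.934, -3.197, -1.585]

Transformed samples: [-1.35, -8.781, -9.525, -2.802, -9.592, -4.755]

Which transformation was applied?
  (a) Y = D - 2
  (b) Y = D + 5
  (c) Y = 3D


Checking option (c) Y = 3D:
  D = -0.45 -> Y = -1.35 ✓
  D = -2.927 -> Y = -8.781 ✓
  D = -3.175 -> Y = -9.525 ✓
All samples match this transformation.

(c) 3D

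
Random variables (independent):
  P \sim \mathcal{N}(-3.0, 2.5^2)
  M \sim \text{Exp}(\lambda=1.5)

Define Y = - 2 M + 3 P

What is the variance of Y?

For independent RVs: Var(aX + bY) = a²Var(X) + b²Var(Y)
Var(P) = 6.25
Var(M) = 0.44444444
Var(Y) = 3²*6.25 + (-2)²*0.44444444
= 9*6.25 + 4*0.44444444 = 58.027778

58.027778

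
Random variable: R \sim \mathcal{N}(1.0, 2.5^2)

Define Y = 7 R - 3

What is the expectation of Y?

For Y = 7R - 3:
E[Y] = 7 * E[R] - 3
E[R] = 1.0 = 1
E[Y] = 7 * 1 - 3 = 4

4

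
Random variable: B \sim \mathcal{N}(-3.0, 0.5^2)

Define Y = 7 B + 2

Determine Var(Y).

For Y = aB + b: Var(Y) = a² * Var(B)
Var(B) = 0.5^2 = 0.25
Var(Y) = 7² * 0.25 = 49 * 0.25 = 12.25

12.25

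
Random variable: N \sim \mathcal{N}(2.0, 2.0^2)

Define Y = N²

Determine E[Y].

E[N²] = Var(N) + (E[N])² = 4 + 4 = 8

8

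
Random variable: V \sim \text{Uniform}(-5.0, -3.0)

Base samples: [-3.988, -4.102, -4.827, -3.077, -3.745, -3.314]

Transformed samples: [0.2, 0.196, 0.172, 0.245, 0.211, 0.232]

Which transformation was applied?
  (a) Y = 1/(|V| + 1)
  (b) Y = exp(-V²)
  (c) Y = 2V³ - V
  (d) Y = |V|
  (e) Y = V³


Checking option (a) Y = 1/(|V| + 1):
  V = -3.988 -> Y = 0.2 ✓
  V = -4.102 -> Y = 0.196 ✓
  V = -4.827 -> Y = 0.172 ✓
All samples match this transformation.

(a) 1/(|V| + 1)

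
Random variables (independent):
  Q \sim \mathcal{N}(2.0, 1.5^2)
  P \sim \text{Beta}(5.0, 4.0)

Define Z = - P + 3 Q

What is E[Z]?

E[Z] = 3*E[Q] - 1*E[P]
E[Q] = 2
E[P] = 0.55555556
E[Z] = 3*2 - 1*0.55555556 = 5.4444444

5.4444444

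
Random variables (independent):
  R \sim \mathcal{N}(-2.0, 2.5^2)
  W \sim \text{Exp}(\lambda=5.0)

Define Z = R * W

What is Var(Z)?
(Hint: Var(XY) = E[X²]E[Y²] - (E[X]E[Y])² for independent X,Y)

Var(XY) = E[X²]E[Y²] - (E[X]E[Y])²
E[R] = -2, Var(R) = 6.25
E[W] = 0.2, Var(W) = 0.04
E[R²] = 6.25 + (-2)² = 10.25
E[W²] = 0.04 + 0.2² = 0.08
Var(Z) = 10.25*0.08 - (-2*0.2)²
= 0.82 - 0.16 = 0.66

0.66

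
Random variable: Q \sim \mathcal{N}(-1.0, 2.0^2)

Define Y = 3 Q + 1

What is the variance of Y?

For Y = aQ + b: Var(Y) = a² * Var(Q)
Var(Q) = 2.0^2 = 4
Var(Y) = 3² * 4 = 9 * 4 = 36

36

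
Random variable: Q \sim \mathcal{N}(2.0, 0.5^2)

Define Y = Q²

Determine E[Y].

E[Q²] = Var(Q) + (E[Q])² = 0.25 + 4 = 4.25

4.25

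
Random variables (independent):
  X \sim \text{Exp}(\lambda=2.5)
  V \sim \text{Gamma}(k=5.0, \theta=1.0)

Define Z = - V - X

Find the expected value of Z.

E[Z] = -1*E[X] - 1*E[V]
E[X] = 0.4
E[V] = 5
E[Z] = -1*0.4 - 1*5 = -5.4

-5.4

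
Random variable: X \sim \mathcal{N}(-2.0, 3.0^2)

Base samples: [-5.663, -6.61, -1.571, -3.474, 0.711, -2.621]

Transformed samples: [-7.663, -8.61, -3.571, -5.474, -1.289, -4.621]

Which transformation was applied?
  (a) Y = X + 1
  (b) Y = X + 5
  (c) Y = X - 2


Checking option (c) Y = X - 2:
  X = -5.663 -> Y = -7.663 ✓
  X = -6.61 -> Y = -8.61 ✓
  X = -1.571 -> Y = -3.571 ✓
All samples match this transformation.

(c) X - 2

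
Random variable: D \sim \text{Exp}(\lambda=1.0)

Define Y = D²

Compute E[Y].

E[D²] = Var(D) + (E[D])² = 1 + 1 = 2

2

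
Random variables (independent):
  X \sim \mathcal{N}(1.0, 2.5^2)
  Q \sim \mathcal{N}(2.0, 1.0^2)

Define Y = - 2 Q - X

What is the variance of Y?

For independent RVs: Var(aX + bY) = a²Var(X) + b²Var(Y)
Var(X) = 6.25
Var(Q) = 1
Var(Y) = (-1)²*6.25 + (-2)²*1
= 1*6.25 + 4*1 = 10.25

10.25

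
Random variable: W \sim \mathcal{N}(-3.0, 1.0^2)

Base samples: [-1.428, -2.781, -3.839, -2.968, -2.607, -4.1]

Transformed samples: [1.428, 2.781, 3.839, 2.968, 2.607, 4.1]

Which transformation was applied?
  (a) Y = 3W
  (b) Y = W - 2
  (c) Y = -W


Checking option (c) Y = -W:
  W = -1.428 -> Y = 1.428 ✓
  W = -2.781 -> Y = 2.781 ✓
  W = -3.839 -> Y = 3.839 ✓
All samples match this transformation.

(c) -W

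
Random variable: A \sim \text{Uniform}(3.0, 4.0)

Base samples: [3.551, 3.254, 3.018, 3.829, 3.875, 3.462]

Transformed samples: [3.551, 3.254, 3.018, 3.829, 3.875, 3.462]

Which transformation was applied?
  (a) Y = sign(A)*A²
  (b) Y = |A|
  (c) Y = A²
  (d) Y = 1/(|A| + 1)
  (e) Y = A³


Checking option (b) Y = |A|:
  A = 3.551 -> Y = 3.551 ✓
  A = 3.254 -> Y = 3.254 ✓
  A = 3.018 -> Y = 3.018 ✓
All samples match this transformation.

(b) |A|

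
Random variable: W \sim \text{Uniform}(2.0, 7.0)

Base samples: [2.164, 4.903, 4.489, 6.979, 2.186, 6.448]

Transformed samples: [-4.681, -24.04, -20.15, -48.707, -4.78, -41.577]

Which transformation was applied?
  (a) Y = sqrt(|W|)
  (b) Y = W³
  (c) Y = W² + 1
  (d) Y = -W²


Checking option (d) Y = -W²:
  W = 2.164 -> Y = -4.681 ✓
  W = 4.903 -> Y = -24.04 ✓
  W = 4.489 -> Y = -20.15 ✓
All samples match this transformation.

(d) -W²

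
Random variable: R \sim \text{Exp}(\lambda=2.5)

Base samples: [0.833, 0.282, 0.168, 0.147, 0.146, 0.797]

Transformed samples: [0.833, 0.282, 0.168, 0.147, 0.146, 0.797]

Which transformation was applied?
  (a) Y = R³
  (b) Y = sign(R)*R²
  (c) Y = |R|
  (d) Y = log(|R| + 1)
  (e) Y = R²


Checking option (c) Y = |R|:
  R = 0.833 -> Y = 0.833 ✓
  R = 0.282 -> Y = 0.282 ✓
  R = 0.168 -> Y = 0.168 ✓
All samples match this transformation.

(c) |R|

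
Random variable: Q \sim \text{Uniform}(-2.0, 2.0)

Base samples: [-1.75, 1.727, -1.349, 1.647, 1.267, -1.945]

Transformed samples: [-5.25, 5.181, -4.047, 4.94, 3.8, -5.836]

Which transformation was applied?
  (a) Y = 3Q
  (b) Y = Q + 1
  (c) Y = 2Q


Checking option (a) Y = 3Q:
  Q = -1.75 -> Y = -5.25 ✓
  Q = 1.727 -> Y = 5.181 ✓
  Q = -1.349 -> Y = -4.047 ✓
All samples match this transformation.

(a) 3Q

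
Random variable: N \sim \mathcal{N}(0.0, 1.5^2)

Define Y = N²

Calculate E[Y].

Using E[X²] = Var(X) + (E[X])²:
E[N] = 0
Var(N) = 1.5^2 = 2.25
E[N²] = 2.25 + 0² = 2.25 + 0 = 2.25

2.25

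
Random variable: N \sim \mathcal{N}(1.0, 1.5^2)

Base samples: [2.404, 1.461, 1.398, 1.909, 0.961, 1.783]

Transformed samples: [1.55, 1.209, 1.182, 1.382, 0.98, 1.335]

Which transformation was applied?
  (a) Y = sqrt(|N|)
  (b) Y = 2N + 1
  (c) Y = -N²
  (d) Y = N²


Checking option (a) Y = sqrt(|N|):
  N = 2.404 -> Y = 1.55 ✓
  N = 1.461 -> Y = 1.209 ✓
  N = 1.398 -> Y = 1.182 ✓
All samples match this transformation.

(a) sqrt(|N|)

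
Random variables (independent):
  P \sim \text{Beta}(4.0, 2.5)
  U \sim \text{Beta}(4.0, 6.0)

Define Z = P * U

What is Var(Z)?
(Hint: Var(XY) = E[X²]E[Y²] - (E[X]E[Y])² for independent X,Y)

Var(XY) = E[X²]E[Y²] - (E[X]E[Y])²
E[P] = 0.61538462, Var(P) = 0.031558185
E[U] = 0.4, Var(U) = 0.021818182
E[P²] = 0.031558185 + 0.61538462² = 0.41025641
E[U²] = 0.021818182 + 0.4² = 0.18181818
Var(Z) = 0.41025641*0.18181818 - (0.61538462*0.4)²
= 0.074592075 - 0.060591716 = 0.014000359

0.014000359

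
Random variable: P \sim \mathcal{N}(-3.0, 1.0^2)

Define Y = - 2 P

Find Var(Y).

For Y = aP + b: Var(Y) = a² * Var(P)
Var(P) = 1.0^2 = 1
Var(Y) = (-2)² * 1 = 4 * 1 = 4

4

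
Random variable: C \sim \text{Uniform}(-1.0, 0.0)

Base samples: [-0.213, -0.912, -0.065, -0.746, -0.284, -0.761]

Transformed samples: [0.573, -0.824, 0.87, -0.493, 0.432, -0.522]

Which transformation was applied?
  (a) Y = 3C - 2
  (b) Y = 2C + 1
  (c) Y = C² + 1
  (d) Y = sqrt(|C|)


Checking option (b) Y = 2C + 1:
  C = -0.213 -> Y = 0.573 ✓
  C = -0.912 -> Y = -0.824 ✓
  C = -0.065 -> Y = 0.87 ✓
All samples match this transformation.

(b) 2C + 1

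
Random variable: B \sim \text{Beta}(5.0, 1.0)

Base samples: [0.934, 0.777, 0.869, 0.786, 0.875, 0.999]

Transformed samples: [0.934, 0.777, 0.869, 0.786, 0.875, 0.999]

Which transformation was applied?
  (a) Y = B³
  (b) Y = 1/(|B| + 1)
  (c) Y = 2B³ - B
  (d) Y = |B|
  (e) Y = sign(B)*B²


Checking option (d) Y = |B|:
  B = 0.934 -> Y = 0.934 ✓
  B = 0.777 -> Y = 0.777 ✓
  B = 0.869 -> Y = 0.869 ✓
All samples match this transformation.

(d) |B|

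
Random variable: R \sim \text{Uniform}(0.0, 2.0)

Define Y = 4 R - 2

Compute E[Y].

For Y = 4R - 2:
E[Y] = 4 * E[R] - 2
E[R] = (0 + 2)/2 = 1
E[Y] = 4 * 1 - 2 = 2

2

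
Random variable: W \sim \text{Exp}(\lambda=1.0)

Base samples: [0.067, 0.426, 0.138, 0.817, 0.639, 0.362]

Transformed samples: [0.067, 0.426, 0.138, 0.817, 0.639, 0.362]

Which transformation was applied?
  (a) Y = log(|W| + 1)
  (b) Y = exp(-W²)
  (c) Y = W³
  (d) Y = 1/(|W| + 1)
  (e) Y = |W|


Checking option (e) Y = |W|:
  W = 0.067 -> Y = 0.067 ✓
  W = 0.426 -> Y = 0.426 ✓
  W = 0.138 -> Y = 0.138 ✓
All samples match this transformation.

(e) |W|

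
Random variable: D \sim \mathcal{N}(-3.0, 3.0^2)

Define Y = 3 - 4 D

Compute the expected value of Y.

For Y = -4D + 3:
E[Y] = -4 * E[D] + 3
E[D] = -3.0 = -3
E[Y] = -4 * (-3) + 3 = 15

15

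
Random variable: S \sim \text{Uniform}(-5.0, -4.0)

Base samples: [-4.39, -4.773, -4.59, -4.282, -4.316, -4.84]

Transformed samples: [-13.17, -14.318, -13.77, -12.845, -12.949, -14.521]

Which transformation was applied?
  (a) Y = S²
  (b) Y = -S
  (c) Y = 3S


Checking option (c) Y = 3S:
  S = -4.39 -> Y = -13.17 ✓
  S = -4.773 -> Y = -14.318 ✓
  S = -4.59 -> Y = -13.77 ✓
All samples match this transformation.

(c) 3S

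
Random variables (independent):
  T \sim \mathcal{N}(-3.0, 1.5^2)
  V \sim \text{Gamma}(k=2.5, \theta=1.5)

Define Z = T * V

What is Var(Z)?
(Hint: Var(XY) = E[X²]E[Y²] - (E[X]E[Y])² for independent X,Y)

Var(XY) = E[X²]E[Y²] - (E[X]E[Y])²
E[T] = -3, Var(T) = 2.25
E[V] = 3.75, Var(V) = 5.625
E[T²] = 2.25 + (-3)² = 11.25
E[V²] = 5.625 + 3.75² = 19.6875
Var(Z) = 11.25*19.6875 - (-3*3.75)²
= 221.48438 - 126.5625 = 94.921875

94.921875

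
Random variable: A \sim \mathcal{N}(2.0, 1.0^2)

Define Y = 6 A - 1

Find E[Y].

For Y = 6A - 1:
E[Y] = 6 * E[A] - 1
E[A] = 2.0 = 2
E[Y] = 6 * 2 - 1 = 11

11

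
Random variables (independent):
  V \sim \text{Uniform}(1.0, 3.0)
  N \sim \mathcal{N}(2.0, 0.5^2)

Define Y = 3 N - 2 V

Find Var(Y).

For independent RVs: Var(aX + bY) = a²Var(X) + b²Var(Y)
Var(V) = 0.33333333
Var(N) = 0.25
Var(Y) = (-2)²*0.33333333 + 3²*0.25
= 4*0.33333333 + 9*0.25 = 3.5833333

3.5833333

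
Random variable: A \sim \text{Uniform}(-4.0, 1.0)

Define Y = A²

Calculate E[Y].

E[A²] = Var(A) + (E[A])² = 2.0833333 + 2.25 = 4.3333333

4.3333333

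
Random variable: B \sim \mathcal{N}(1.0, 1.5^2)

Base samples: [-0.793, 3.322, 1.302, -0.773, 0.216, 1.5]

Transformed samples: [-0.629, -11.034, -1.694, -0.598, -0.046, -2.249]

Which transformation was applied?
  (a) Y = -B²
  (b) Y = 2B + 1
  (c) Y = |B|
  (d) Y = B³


Checking option (a) Y = -B²:
  B = -0.793 -> Y = -0.629 ✓
  B = 3.322 -> Y = -11.034 ✓
  B = 1.302 -> Y = -1.694 ✓
All samples match this transformation.

(a) -B²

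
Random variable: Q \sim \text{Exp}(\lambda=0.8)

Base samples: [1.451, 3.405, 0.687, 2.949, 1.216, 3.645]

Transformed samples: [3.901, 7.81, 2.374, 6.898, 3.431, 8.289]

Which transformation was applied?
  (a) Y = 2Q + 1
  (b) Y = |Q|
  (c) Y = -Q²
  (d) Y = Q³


Checking option (a) Y = 2Q + 1:
  Q = 1.451 -> Y = 3.901 ✓
  Q = 3.405 -> Y = 7.81 ✓
  Q = 0.687 -> Y = 2.374 ✓
All samples match this transformation.

(a) 2Q + 1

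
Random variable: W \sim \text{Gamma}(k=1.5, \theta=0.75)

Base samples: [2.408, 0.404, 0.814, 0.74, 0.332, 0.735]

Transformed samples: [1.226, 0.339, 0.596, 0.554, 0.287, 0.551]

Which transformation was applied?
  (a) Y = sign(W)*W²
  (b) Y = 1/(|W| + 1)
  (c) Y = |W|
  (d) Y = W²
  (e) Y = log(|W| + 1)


Checking option (e) Y = log(|W| + 1):
  W = 2.408 -> Y = 1.226 ✓
  W = 0.404 -> Y = 0.339 ✓
  W = 0.814 -> Y = 0.596 ✓
All samples match this transformation.

(e) log(|W| + 1)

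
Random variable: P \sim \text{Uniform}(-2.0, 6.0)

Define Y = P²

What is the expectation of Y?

Using E[X²] = Var(X) + (E[X])²:
E[P] = 2
Var(P) = (6 + 2)^2/12 = 5.3333333
E[P²] = 5.3333333 + 2² = 5.3333333 + 4 = 9.3333333

9.3333333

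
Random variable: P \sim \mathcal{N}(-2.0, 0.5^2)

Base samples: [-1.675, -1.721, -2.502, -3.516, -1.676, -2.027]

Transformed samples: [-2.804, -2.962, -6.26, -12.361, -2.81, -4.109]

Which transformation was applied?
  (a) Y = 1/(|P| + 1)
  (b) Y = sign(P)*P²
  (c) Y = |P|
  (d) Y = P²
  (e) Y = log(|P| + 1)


Checking option (b) Y = sign(P)*P²:
  P = -1.675 -> Y = -2.804 ✓
  P = -1.721 -> Y = -2.962 ✓
  P = -2.502 -> Y = -6.26 ✓
All samples match this transformation.

(b) sign(P)*P²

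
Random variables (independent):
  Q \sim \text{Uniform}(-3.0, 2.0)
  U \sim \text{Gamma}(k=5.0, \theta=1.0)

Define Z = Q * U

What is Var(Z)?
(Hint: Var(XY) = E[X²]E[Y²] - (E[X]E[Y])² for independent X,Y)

Var(XY) = E[X²]E[Y²] - (E[X]E[Y])²
E[Q] = -0.5, Var(Q) = 2.0833333
E[U] = 5, Var(U) = 5
E[Q²] = 2.0833333 + (-0.5)² = 2.3333333
E[U²] = 5 + 5² = 30
Var(Z) = 2.3333333*30 - (-0.5*5)²
= 70 - 6.25 = 63.75

63.75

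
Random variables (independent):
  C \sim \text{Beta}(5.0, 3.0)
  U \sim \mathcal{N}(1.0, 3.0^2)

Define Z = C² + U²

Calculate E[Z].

E[Z] = E[C²] + E[U²]
E[C²] = Var(C) + E[C]² = 0.026041667 + 0.390625 = 0.41666667
E[U²] = Var(U) + E[U]² = 9 + 1 = 10
E[Z] = 0.41666667 + 10 = 10.416667

10.416667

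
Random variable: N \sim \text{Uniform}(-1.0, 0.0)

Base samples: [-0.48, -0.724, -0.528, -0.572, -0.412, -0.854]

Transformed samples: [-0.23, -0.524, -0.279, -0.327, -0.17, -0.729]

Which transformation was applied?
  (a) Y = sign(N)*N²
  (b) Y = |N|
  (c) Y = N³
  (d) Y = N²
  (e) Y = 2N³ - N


Checking option (a) Y = sign(N)*N²:
  N = -0.48 -> Y = -0.23 ✓
  N = -0.724 -> Y = -0.524 ✓
  N = -0.528 -> Y = -0.279 ✓
All samples match this transformation.

(a) sign(N)*N²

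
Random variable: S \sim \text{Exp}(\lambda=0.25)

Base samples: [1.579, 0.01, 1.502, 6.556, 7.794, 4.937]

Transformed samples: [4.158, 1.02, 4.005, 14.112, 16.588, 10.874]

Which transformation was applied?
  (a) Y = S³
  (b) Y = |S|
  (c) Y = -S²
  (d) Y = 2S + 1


Checking option (d) Y = 2S + 1:
  S = 1.579 -> Y = 4.158 ✓
  S = 0.01 -> Y = 1.02 ✓
  S = 1.502 -> Y = 4.005 ✓
All samples match this transformation.

(d) 2S + 1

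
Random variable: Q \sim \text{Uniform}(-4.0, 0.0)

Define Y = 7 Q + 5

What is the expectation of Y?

For Y = 7Q + 5:
E[Y] = 7 * E[Q] + 5
E[Q] = (-4 + 0)/2 = -2
E[Y] = 7 * (-2) + 5 = -9

-9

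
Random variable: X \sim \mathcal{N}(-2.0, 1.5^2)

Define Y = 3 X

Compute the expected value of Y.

For Y = 3X:
E[Y] = 3 * E[X]
E[X] = -2.0 = -2
E[Y] = 3 * (-2) = -6

-6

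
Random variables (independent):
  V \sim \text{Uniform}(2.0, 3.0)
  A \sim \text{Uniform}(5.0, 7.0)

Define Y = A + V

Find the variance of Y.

For independent RVs: Var(aX + bY) = a²Var(X) + b²Var(Y)
Var(V) = 0.083333333
Var(A) = 0.33333333
Var(Y) = 1²*0.083333333 + 1²*0.33333333
= 1*0.083333333 + 1*0.33333333 = 0.41666667

0.41666667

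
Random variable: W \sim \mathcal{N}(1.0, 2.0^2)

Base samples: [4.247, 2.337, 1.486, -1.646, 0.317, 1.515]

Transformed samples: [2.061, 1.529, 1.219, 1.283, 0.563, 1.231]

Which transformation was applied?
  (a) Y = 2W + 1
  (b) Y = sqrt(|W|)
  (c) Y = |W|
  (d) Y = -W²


Checking option (b) Y = sqrt(|W|):
  W = 4.247 -> Y = 2.061 ✓
  W = 2.337 -> Y = 1.529 ✓
  W = 1.486 -> Y = 1.219 ✓
All samples match this transformation.

(b) sqrt(|W|)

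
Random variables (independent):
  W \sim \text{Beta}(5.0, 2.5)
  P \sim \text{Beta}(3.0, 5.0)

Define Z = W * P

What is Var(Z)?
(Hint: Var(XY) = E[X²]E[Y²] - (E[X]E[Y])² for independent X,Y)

Var(XY) = E[X²]E[Y²] - (E[X]E[Y])²
E[W] = 0.66666667, Var(W) = 0.026143791
E[P] = 0.375, Var(P) = 0.026041667
E[W²] = 0.026143791 + 0.66666667² = 0.47058824
E[P²] = 0.026041667 + 0.375² = 0.16666667
Var(Z) = 0.47058824*0.16666667 - (0.66666667*0.375)²
= 0.078431373 - 0.0625 = 0.015931373

0.015931373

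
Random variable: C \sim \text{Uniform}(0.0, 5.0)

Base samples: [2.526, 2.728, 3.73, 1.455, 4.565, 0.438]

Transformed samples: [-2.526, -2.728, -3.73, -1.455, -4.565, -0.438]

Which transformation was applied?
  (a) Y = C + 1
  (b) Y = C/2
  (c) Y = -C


Checking option (c) Y = -C:
  C = 2.526 -> Y = -2.526 ✓
  C = 2.728 -> Y = -2.728 ✓
  C = 3.73 -> Y = -3.73 ✓
All samples match this transformation.

(c) -C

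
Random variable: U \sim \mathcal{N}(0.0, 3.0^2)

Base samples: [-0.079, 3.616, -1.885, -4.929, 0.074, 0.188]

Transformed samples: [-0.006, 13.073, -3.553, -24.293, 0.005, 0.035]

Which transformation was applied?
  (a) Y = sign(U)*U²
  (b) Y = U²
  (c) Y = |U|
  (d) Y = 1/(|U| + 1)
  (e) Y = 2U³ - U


Checking option (a) Y = sign(U)*U²:
  U = -0.079 -> Y = -0.006 ✓
  U = 3.616 -> Y = 13.073 ✓
  U = -1.885 -> Y = -3.553 ✓
All samples match this transformation.

(a) sign(U)*U²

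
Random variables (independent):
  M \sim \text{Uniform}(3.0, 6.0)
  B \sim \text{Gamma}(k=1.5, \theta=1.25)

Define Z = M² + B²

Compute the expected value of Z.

E[Z] = E[M²] + E[B²]
E[M²] = Var(M) + E[M]² = 0.75 + 20.25 = 21
E[B²] = Var(B) + E[B]² = 2.34375 + 3.515625 = 5.859375
E[Z] = 21 + 5.859375 = 26.859375

26.859375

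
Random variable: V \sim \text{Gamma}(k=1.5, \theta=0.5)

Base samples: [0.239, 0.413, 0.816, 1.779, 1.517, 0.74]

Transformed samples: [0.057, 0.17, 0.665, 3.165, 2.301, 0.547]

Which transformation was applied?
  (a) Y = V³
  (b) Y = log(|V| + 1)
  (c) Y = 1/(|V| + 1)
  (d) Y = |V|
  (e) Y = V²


Checking option (e) Y = V²:
  V = 0.239 -> Y = 0.057 ✓
  V = 0.413 -> Y = 0.17 ✓
  V = 0.816 -> Y = 0.665 ✓
All samples match this transformation.

(e) V²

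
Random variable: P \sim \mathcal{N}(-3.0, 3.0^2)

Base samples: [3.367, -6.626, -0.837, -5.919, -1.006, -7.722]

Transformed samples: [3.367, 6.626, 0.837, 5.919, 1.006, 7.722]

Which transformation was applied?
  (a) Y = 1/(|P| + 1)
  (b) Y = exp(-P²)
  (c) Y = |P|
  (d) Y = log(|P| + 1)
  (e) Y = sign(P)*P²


Checking option (c) Y = |P|:
  P = 3.367 -> Y = 3.367 ✓
  P = -6.626 -> Y = 6.626 ✓
  P = -0.837 -> Y = 0.837 ✓
All samples match this transformation.

(c) |P|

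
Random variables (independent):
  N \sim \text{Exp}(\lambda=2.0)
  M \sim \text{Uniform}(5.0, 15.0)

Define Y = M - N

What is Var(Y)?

For independent RVs: Var(aX + bY) = a²Var(X) + b²Var(Y)
Var(N) = 0.25
Var(M) = 8.3333333
Var(Y) = (-1)²*0.25 + 1²*8.3333333
= 1*0.25 + 1*8.3333333 = 8.5833333

8.5833333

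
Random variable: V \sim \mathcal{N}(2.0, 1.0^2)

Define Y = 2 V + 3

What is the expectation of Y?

For Y = 2V + 3:
E[Y] = 2 * E[V] + 3
E[V] = 2.0 = 2
E[Y] = 2 * 2 + 3 = 7

7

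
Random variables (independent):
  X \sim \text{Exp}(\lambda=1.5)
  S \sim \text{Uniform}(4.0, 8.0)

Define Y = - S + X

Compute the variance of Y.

For independent RVs: Var(aX + bY) = a²Var(X) + b²Var(Y)
Var(X) = 0.44444444
Var(S) = 1.3333333
Var(Y) = 1²*0.44444444 + (-1)²*1.3333333
= 1*0.44444444 + 1*1.3333333 = 1.7777778

1.7777778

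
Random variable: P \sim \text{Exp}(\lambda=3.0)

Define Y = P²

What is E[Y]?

E[P²] = Var(P) + (E[P])² = 0.11111111 + 0.11111111 = 0.22222222

0.22222222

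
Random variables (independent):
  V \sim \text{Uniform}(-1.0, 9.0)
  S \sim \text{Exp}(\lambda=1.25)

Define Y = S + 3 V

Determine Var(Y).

For independent RVs: Var(aX + bY) = a²Var(X) + b²Var(Y)
Var(V) = 8.3333333
Var(S) = 0.64
Var(Y) = 3²*8.3333333 + 1²*0.64
= 9*8.3333333 + 1*0.64 = 75.64

75.64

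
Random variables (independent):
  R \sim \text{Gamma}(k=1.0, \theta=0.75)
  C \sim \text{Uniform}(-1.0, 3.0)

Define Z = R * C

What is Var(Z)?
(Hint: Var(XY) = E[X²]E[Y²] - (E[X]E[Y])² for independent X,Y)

Var(XY) = E[X²]E[Y²] - (E[X]E[Y])²
E[R] = 0.75, Var(R) = 0.5625
E[C] = 1, Var(C) = 1.3333333
E[R²] = 0.5625 + 0.75² = 1.125
E[C²] = 1.3333333 + 1² = 2.3333333
Var(Z) = 1.125*2.3333333 - (0.75*1)²
= 2.625 - 0.5625 = 2.0625

2.0625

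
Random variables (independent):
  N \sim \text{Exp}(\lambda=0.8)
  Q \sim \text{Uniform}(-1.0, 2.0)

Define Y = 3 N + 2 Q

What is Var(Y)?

For independent RVs: Var(aX + bY) = a²Var(X) + b²Var(Y)
Var(N) = 1.5625
Var(Q) = 0.75
Var(Y) = 3²*1.5625 + 2²*0.75
= 9*1.5625 + 4*0.75 = 17.0625

17.0625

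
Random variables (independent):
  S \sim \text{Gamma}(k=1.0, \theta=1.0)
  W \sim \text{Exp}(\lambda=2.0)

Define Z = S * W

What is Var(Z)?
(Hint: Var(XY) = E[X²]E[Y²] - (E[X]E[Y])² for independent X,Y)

Var(XY) = E[X²]E[Y²] - (E[X]E[Y])²
E[S] = 1, Var(S) = 1
E[W] = 0.5, Var(W) = 0.25
E[S²] = 1 + 1² = 2
E[W²] = 0.25 + 0.5² = 0.5
Var(Z) = 2*0.5 - (1*0.5)²
= 1 - 0.25 = 0.75

0.75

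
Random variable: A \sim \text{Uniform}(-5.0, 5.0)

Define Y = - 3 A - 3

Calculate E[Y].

For Y = -3A - 3:
E[Y] = -3 * E[A] - 3
E[A] = (-5 + 5)/2 = 0
E[Y] = -3 * 0 - 3 = -3

-3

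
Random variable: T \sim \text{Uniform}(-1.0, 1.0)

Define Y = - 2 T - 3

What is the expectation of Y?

For Y = -2T - 3:
E[Y] = -2 * E[T] - 3
E[T] = (-1 + 1)/2 = 0
E[Y] = -2 * 0 - 3 = -3

-3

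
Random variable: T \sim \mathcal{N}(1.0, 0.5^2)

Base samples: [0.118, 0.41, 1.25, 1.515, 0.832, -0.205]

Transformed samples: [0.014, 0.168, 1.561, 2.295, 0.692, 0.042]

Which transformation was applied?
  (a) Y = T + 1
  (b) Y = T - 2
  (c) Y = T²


Checking option (c) Y = T²:
  T = 0.118 -> Y = 0.014 ✓
  T = 0.41 -> Y = 0.168 ✓
  T = 1.25 -> Y = 1.561 ✓
All samples match this transformation.

(c) T²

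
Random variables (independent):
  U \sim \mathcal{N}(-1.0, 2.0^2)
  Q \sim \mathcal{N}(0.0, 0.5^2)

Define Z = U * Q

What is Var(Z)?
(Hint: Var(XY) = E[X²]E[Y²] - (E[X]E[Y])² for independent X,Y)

Var(XY) = E[X²]E[Y²] - (E[X]E[Y])²
E[U] = -1, Var(U) = 4
E[Q] = 0, Var(Q) = 0.25
E[U²] = 4 + (-1)² = 5
E[Q²] = 0.25 + 0² = 0.25
Var(Z) = 5*0.25 - (-1*0)²
= 1.25 - 0 = 1.25

1.25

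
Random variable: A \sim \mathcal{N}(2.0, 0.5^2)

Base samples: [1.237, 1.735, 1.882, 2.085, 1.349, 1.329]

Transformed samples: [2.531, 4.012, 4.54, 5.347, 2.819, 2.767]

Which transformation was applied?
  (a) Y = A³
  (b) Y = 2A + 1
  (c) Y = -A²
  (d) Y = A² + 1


Checking option (d) Y = A² + 1:
  A = 1.237 -> Y = 2.531 ✓
  A = 1.735 -> Y = 4.012 ✓
  A = 1.882 -> Y = 4.54 ✓
All samples match this transformation.

(d) A² + 1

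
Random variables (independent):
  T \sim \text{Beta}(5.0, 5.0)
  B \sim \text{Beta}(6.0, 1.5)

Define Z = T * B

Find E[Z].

For independent RVs: E[XY] = E[X]*E[Y]
E[T] = 0.5
E[B] = 0.8
E[Z] = 0.5 * 0.8 = 0.4

0.4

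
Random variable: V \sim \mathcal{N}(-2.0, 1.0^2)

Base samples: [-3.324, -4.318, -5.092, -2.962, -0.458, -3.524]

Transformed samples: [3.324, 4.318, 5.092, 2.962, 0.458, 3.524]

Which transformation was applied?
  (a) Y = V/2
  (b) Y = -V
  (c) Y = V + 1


Checking option (b) Y = -V:
  V = -3.324 -> Y = 3.324 ✓
  V = -4.318 -> Y = 4.318 ✓
  V = -5.092 -> Y = 5.092 ✓
All samples match this transformation.

(b) -V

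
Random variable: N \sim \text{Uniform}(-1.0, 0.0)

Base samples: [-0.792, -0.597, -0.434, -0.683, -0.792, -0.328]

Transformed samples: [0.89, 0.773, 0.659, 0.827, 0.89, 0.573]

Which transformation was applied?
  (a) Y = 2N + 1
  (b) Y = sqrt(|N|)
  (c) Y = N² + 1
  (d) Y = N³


Checking option (b) Y = sqrt(|N|):
  N = -0.792 -> Y = 0.89 ✓
  N = -0.597 -> Y = 0.773 ✓
  N = -0.434 -> Y = 0.659 ✓
All samples match this transformation.

(b) sqrt(|N|)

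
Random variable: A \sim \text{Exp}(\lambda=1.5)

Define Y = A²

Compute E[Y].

E[A²] = Var(A) + (E[A])² = 0.44444444 + 0.44444444 = 0.88888889

0.88888889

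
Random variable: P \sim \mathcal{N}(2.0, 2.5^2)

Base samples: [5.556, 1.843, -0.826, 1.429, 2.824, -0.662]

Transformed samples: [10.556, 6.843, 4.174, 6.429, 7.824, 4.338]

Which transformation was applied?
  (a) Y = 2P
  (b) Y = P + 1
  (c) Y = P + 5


Checking option (c) Y = P + 5:
  P = 5.556 -> Y = 10.556 ✓
  P = 1.843 -> Y = 6.843 ✓
  P = -0.826 -> Y = 4.174 ✓
All samples match this transformation.

(c) P + 5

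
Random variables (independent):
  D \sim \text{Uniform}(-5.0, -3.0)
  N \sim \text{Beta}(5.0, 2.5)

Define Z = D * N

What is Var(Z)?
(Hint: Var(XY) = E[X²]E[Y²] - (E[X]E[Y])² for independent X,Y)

Var(XY) = E[X²]E[Y²] - (E[X]E[Y])²
E[D] = -4, Var(D) = 0.33333333
E[N] = 0.66666667, Var(N) = 0.026143791
E[D²] = 0.33333333 + (-4)² = 16.333333
E[N²] = 0.026143791 + 0.66666667² = 0.47058824
Var(Z) = 16.333333*0.47058824 - (-4*0.66666667)²
= 7.6862745 - 7.1111111 = 0.5751634

0.5751634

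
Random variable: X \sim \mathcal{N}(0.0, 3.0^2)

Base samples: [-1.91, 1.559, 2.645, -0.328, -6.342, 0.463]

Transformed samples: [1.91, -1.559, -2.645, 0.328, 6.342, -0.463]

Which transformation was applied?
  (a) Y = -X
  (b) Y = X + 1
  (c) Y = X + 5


Checking option (a) Y = -X:
  X = -1.91 -> Y = 1.91 ✓
  X = 1.559 -> Y = -1.559 ✓
  X = 2.645 -> Y = -2.645 ✓
All samples match this transformation.

(a) -X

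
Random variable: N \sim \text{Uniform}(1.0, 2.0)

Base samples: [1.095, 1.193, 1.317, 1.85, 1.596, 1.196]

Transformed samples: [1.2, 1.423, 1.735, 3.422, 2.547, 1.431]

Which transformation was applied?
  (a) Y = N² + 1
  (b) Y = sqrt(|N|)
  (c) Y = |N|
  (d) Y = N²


Checking option (d) Y = N²:
  N = 1.095 -> Y = 1.2 ✓
  N = 1.193 -> Y = 1.423 ✓
  N = 1.317 -> Y = 1.735 ✓
All samples match this transformation.

(d) N²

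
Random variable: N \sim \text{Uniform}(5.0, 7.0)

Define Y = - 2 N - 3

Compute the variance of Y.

For Y = aN + b: Var(Y) = a² * Var(N)
Var(N) = (7 - 5)^2/12 = 0.33333333
Var(Y) = (-2)² * 0.33333333 = 4 * 0.33333333 = 1.3333333

1.3333333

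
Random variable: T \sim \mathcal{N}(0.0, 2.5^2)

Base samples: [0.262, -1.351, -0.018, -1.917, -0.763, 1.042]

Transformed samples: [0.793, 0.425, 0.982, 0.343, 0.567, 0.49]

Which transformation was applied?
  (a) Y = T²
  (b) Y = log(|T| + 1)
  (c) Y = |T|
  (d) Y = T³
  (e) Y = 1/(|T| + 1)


Checking option (e) Y = 1/(|T| + 1):
  T = 0.262 -> Y = 0.793 ✓
  T = -1.351 -> Y = 0.425 ✓
  T = -0.018 -> Y = 0.982 ✓
All samples match this transformation.

(e) 1/(|T| + 1)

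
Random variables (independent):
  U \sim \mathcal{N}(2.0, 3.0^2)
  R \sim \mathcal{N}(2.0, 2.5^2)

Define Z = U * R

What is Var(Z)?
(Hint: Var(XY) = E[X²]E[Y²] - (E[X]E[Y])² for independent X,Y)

Var(XY) = E[X²]E[Y²] - (E[X]E[Y])²
E[U] = 2, Var(U) = 9
E[R] = 2, Var(R) = 6.25
E[U²] = 9 + 2² = 13
E[R²] = 6.25 + 2² = 10.25
Var(Z) = 13*10.25 - (2*2)²
= 133.25 - 16 = 117.25

117.25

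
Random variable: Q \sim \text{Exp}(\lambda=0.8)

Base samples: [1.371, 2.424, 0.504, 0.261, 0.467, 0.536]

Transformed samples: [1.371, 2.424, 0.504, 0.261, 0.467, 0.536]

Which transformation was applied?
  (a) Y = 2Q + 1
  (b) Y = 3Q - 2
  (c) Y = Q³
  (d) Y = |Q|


Checking option (d) Y = |Q|:
  Q = 1.371 -> Y = 1.371 ✓
  Q = 2.424 -> Y = 2.424 ✓
  Q = 0.504 -> Y = 0.504 ✓
All samples match this transformation.

(d) |Q|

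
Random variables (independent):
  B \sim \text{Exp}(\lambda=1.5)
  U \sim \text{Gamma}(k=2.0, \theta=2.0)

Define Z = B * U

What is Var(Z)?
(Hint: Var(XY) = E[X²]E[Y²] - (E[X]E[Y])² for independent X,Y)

Var(XY) = E[X²]E[Y²] - (E[X]E[Y])²
E[B] = 0.66666667, Var(B) = 0.44444444
E[U] = 4, Var(U) = 8
E[B²] = 0.44444444 + 0.66666667² = 0.88888889
E[U²] = 8 + 4² = 24
Var(Z) = 0.88888889*24 - (0.66666667*4)²
= 21.333333 - 7.1111111 = 14.222222

14.222222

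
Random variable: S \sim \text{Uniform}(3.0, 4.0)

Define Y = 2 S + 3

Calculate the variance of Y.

For Y = aS + b: Var(Y) = a² * Var(S)
Var(S) = (4 - 3)^2/12 = 0.083333333
Var(Y) = 2² * 0.083333333 = 4 * 0.083333333 = 0.33333333

0.33333333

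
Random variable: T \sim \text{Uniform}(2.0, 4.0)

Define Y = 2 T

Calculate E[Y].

For Y = 2T:
E[Y] = 2 * E[T]
E[T] = (2 + 4)/2 = 3
E[Y] = 2 * 3 = 6

6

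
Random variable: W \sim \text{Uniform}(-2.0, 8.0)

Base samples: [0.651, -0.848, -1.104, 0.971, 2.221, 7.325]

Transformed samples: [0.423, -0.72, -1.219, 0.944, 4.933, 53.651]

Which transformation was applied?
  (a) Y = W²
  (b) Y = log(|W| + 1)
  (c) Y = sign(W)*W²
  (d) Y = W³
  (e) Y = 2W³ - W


Checking option (c) Y = sign(W)*W²:
  W = 0.651 -> Y = 0.423 ✓
  W = -0.848 -> Y = -0.72 ✓
  W = -1.104 -> Y = -1.219 ✓
All samples match this transformation.

(c) sign(W)*W²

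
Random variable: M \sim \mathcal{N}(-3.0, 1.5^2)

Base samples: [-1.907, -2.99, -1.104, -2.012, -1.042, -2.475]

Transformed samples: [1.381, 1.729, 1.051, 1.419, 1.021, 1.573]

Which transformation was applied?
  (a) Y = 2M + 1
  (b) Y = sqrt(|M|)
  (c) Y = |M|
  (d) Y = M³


Checking option (b) Y = sqrt(|M|):
  M = -1.907 -> Y = 1.381 ✓
  M = -2.99 -> Y = 1.729 ✓
  M = -1.104 -> Y = 1.051 ✓
All samples match this transformation.

(b) sqrt(|M|)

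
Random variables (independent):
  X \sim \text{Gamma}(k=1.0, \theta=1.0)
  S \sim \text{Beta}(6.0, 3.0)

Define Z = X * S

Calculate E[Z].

For independent RVs: E[XY] = E[X]*E[Y]
E[X] = 1
E[S] = 0.66666667
E[Z] = 1 * 0.66666667 = 0.66666667

0.66666667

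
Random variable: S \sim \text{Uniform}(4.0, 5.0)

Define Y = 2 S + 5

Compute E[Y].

For Y = 2S + 5:
E[Y] = 2 * E[S] + 5
E[S] = (4 + 5)/2 = 4.5
E[Y] = 2 * 4.5 + 5 = 14

14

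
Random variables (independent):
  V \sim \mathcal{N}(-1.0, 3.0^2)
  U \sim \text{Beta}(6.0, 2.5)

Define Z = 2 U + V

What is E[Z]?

E[Z] = 1*E[V] + 2*E[U]
E[V] = -1
E[U] = 0.70588235
E[Z] = 1*(-1) + 2*0.70588235 = 0.41176471

0.41176471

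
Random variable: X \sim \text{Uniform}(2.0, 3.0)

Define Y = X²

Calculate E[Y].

E[X²] = Var(X) + (E[X])² = 0.083333333 + 6.25 = 6.3333333

6.3333333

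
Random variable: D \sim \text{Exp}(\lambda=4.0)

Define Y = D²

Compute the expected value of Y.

E[D²] = Var(D) + (E[D])² = 0.0625 + 0.0625 = 0.125

0.125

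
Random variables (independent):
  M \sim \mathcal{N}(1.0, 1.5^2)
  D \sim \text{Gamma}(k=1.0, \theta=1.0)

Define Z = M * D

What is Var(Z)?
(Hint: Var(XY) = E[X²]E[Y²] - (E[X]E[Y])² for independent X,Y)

Var(XY) = E[X²]E[Y²] - (E[X]E[Y])²
E[M] = 1, Var(M) = 2.25
E[D] = 1, Var(D) = 1
E[M²] = 2.25 + 1² = 3.25
E[D²] = 1 + 1² = 2
Var(Z) = 3.25*2 - (1*1)²
= 6.5 - 1 = 5.5

5.5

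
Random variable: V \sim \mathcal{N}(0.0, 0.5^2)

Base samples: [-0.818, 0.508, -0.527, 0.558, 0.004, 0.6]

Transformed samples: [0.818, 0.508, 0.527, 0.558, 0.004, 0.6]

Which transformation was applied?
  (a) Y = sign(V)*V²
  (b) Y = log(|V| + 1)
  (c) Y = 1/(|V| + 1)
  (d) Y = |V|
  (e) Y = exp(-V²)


Checking option (d) Y = |V|:
  V = -0.818 -> Y = 0.818 ✓
  V = 0.508 -> Y = 0.508 ✓
  V = -0.527 -> Y = 0.527 ✓
All samples match this transformation.

(d) |V|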